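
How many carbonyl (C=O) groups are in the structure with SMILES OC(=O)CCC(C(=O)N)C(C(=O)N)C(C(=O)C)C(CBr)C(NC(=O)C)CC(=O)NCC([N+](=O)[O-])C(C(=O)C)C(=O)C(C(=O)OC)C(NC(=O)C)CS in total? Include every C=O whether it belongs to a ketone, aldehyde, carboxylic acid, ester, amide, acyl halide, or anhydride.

10

HOOC: carboxylic acid, 1 C=O (running total 1).
CH(CONH2): amide, 1 C=O (running total 2).
CH(CONH2): amide, 1 C=O (running total 3).
CH(COCH3): ketone, 1 C=O (running total 4).
CH(NHCOCH3): amide, 1 C=O (running total 5).
CH2CONHCH2: amide, 1 C=O (running total 6).
CH(COCH3): ketone, 1 C=O (running total 7).
CO: ketone, 1 C=O (running total 8).
CH(COOCH3): ester, 1 C=O (running total 9).
CH(NHCOCH3): amide, 1 C=O (running total 10).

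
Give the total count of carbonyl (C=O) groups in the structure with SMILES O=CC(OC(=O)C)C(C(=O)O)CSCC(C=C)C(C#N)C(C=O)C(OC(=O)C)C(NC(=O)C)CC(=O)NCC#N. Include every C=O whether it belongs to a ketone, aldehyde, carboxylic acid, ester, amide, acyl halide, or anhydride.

7

OHC: aldehyde, 1 C=O (running total 1).
CH(OCOCH3): ester, 1 C=O (running total 2).
CH(COOH): carboxylic acid, 1 C=O (running total 3).
CH(CHO): aldehyde, 1 C=O (running total 4).
CH(OCOCH3): ester, 1 C=O (running total 5).
CH(NHCOCH3): amide, 1 C=O (running total 6).
CH2CONHCH2: amide, 1 C=O (running total 7).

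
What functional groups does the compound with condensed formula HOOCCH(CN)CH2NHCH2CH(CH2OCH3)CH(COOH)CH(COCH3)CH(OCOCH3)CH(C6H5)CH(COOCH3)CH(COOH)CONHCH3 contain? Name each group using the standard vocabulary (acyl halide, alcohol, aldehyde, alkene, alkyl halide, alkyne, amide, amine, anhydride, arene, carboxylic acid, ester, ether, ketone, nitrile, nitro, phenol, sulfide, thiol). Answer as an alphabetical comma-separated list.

Reading the structure from left to right:
  HOOC: –COOH: carbonyl C bonded to –OH and C → carboxylic acid (the –OH is not a separate alcohol).
  CH(CN): pendant –C≡N: nitrile.
  CH2NHCH2: C–N–C with sp³ carbons and no adjacent C=O → amine (secondary).
  CH(CH2OCH3): pendant –CH2OCH3: C–O–C linkage → ether.
  CH(COOH): pendant –COOH: carbonyl C bonded to C and –OH → carboxylic acid.
  CH(COCH3): pendant –COCH3: carbonyl C bonded to two carbons → ketone.
  CH(OCOCH3): pendant –OC(=O)CH3: an acyloxy group → ester.
  CH(C6H5): pendant –C6H5: benzene ring → arene.
  CH(COOCH3): pendant –COOCH3: carbonyl C bonded to C and –OCH3 → ester.
  CH(COOH): pendant –COOH: carbonyl C bonded to C and –OH → carboxylic acid.
  CONHCH3: –C(=O)NHCH3: carbonyl C bonded to C and to N → amide (the N is not an amine).

amide, amine, arene, carboxylic acid, ester, ether, ketone, nitrile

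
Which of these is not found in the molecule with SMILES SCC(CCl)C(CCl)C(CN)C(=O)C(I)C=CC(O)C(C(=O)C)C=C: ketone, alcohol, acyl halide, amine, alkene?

ketone: present (CO — –C(=O)– with carbon on both sides → ketone).
alkene: present (CH=CH — C=C double bond → alkene).
amine: present (CH(CH2NH2) — pendant –CH2NH2: N on sp³ C, no adjacent C=O → amine).
alcohol: present (CH(OH) — –OH on an sp³ carbon → alcohol (secondary)).
acyl halide: no segment matches this pattern.

acyl halide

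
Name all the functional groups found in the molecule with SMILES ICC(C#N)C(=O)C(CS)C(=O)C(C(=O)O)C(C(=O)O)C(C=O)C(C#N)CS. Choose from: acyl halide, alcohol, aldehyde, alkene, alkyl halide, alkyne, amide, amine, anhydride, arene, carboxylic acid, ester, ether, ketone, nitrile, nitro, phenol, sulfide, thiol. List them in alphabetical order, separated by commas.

Reading the structure from left to right:
  ICH2: halogen on an sp³ carbon → alkyl halide.
  CH(CN): pendant –C≡N: nitrile.
  CO: –C(=O)– with carbon on both sides → ketone.
  CH(CH2SH): pendant –CH2SH → thiol.
  CO: –C(=O)– with carbon on both sides → ketone.
  CH(COOH): pendant –COOH: carbonyl C bonded to C and –OH → carboxylic acid.
  CH(COOH): pendant –COOH: carbonyl C bonded to C and –OH → carboxylic acid.
  CH(CHO): pendant –CHO: carbonyl C bonded to C and H → aldehyde.
  CH(CN): pendant –C≡N: nitrile.
  CH2SH: –SH on an sp³ carbon → thiol.

aldehyde, alkyl halide, carboxylic acid, ketone, nitrile, thiol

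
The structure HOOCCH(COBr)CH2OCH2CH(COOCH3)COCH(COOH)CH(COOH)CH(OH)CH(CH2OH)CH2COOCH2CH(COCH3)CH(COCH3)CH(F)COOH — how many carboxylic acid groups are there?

4

Taking each segment in turn:
  HOOC: –COOH: carbonyl C bonded to –OH and C → carboxylic acid (the –OH is not a separate alcohol).
  CH(COBr): pendant –C(=O)X: carbonyl C bonded to C and halogen → acyl halide.
  CH2OCH2: C–O–C with sp³ carbons on both sides and no adjacent C=O → ether.
  CH(COOCH3): pendant –COOCH3: carbonyl C bonded to C and –OCH3 → ester.
  CO: –C(=O)– with carbon on both sides → ketone.
  CH(COOH): pendant –COOH: carbonyl C bonded to C and –OH → carboxylic acid.
  CH(COOH): pendant –COOH: carbonyl C bonded to C and –OH → carboxylic acid.
  CH(OH): –OH on an sp³ carbon → alcohol (secondary).
  CH(CH2OH): pendant –CH2OH on an sp³ backbone C → alcohol.
  CH2COOCH2: –C(=O)–O–C with C on the carbonyl side → ester.
  CH(COCH3): pendant –COCH3: carbonyl C bonded to two carbons → ketone.
  CH(COCH3): pendant –COCH3: carbonyl C bonded to two carbons → ketone.
  CH(F): halogen on an sp³ carbon → alkyl halide.
  COOH: –COOH: carbonyl C bonded to –OH and C → carboxylic acid (the –OH is not a separate alcohol).
Carboxylic acid appears at: HOOC, CH(COOH), CH(COOH), COOH → 4.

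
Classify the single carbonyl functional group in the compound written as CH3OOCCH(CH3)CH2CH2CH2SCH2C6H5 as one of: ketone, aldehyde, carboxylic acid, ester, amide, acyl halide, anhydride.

The carbonyl is in the CH3OOC segment: CH3O–C(=O)–: carbonyl C bonded to C and to –OCH3 → ester (not ketone + ether).

ester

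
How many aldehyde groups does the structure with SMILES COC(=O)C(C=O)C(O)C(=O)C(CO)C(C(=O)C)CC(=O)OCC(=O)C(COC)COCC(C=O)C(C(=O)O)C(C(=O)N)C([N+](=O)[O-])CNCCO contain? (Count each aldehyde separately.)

2

Working along the chain:
  CH3OOC: CH3O–C(=O)–: carbonyl C bonded to C and to –OCH3 → ester (not ketone + ether).
  CH(CHO): pendant –CHO: carbonyl C bonded to C and H → aldehyde.
  CH(OH): –OH on an sp³ carbon → alcohol (secondary).
  CO: –C(=O)– with carbon on both sides → ketone.
  CH(CH2OH): pendant –CH2OH on an sp³ backbone C → alcohol.
  CH(COCH3): pendant –COCH3: carbonyl C bonded to two carbons → ketone.
  CH2COOCH2: –C(=O)–O–C with C on the carbonyl side → ester.
  CO: –C(=O)– with carbon on both sides → ketone.
  CH(CH2OCH3): pendant –CH2OCH3: C–O–C linkage → ether.
  CH2OCH2: C–O–C with sp³ carbons on both sides and no adjacent C=O → ether.
  CH(CHO): pendant –CHO: carbonyl C bonded to C and H → aldehyde.
  CH(COOH): pendant –COOH: carbonyl C bonded to C and –OH → carboxylic acid.
  CH(CONH2): pendant –CONH2: carbonyl C bonded to C and N → amide.
  CH(NO2): –NO2 on an sp³ carbon → nitro (the N=O is not a carbonyl).
  CH2NHCH2: C–N–C with sp³ carbons and no adjacent C=O → amine (secondary).
  CH2OH: –OH on an sp³ carbon → alcohol.
Aldehyde appears at: CH(CHO), CH(CHO) → 2.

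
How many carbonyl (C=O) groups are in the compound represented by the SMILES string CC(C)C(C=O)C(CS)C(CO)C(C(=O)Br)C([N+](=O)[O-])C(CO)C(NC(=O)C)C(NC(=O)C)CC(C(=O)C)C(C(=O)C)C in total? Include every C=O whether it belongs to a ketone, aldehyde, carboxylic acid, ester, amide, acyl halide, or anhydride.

6

CH(CHO): aldehyde, 1 C=O (running total 1).
CH(COBr): acyl halide, 1 C=O (running total 2).
CH(NHCOCH3): amide, 1 C=O (running total 3).
CH(NHCOCH3): amide, 1 C=O (running total 4).
CH(COCH3): ketone, 1 C=O (running total 5).
CH(COCH3): ketone, 1 C=O (running total 6).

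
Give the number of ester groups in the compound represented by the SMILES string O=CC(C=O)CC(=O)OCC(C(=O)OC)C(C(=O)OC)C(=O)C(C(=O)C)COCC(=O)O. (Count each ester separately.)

Reading the structure from left to right:
  OHC: terminal –CHO: carbonyl C bonded to H and C → aldehyde.
  CH(CHO): pendant –CHO: carbonyl C bonded to C and H → aldehyde.
  CH2COOCH2: –C(=O)–O–C with C on the carbonyl side → ester.
  CH(COOCH3): pendant –COOCH3: carbonyl C bonded to C and –OCH3 → ester.
  CH(COOCH3): pendant –COOCH3: carbonyl C bonded to C and –OCH3 → ester.
  CO: –C(=O)– with carbon on both sides → ketone.
  CH(COCH3): pendant –COCH3: carbonyl C bonded to two carbons → ketone.
  CH2OCH2: C–O–C with sp³ carbons on both sides and no adjacent C=O → ether.
  COOH: –COOH: carbonyl C bonded to –OH and C → carboxylic acid (the –OH is not a separate alcohol).
Ester appears at: CH2COOCH2, CH(COOCH3), CH(COOCH3) → 3.

3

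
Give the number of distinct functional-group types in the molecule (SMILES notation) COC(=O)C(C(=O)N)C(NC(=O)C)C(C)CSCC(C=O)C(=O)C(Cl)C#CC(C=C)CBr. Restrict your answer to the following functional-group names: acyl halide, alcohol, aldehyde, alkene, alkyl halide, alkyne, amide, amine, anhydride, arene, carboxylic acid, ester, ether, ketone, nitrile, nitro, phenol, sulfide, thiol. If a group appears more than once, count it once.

CH3O–C(=O)–: carbonyl C bonded to C and to –OCH3 → ester (not ketone + ether).
pendant –CONH2: carbonyl C bonded to C and N → amide.
pendant –NHC(=O)CH3: N bonded to a carbonyl → amide (not amine).
C–S–C linkage → sulfide (thioether).
pendant –CHO: carbonyl C bonded to C and H → aldehyde.
–C(=O)– with carbon on both sides → ketone.
halogen on an sp³ carbon → alkyl halide.
C≡C triple bond → alkyne.
pendant –CH=CH2: C=C double bond → alkene.
halogen on an sp³ carbon → alkyl halide.
Distinct types present: aldehyde, alkene, alkyl halide, alkyne, amide, ester, ketone, sulfide.

8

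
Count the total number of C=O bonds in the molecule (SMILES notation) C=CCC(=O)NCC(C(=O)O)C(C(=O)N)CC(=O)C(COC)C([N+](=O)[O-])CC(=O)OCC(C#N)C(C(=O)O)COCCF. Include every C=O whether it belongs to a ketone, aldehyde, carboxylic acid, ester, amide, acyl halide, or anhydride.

6

CH2CONHCH2: amide, 1 C=O (running total 1).
CH(COOH): carboxylic acid, 1 C=O (running total 2).
CH(CONH2): amide, 1 C=O (running total 3).
CO: ketone, 1 C=O (running total 4).
CH2COOCH2: ester, 1 C=O (running total 5).
CH(COOH): carboxylic acid, 1 C=O (running total 6).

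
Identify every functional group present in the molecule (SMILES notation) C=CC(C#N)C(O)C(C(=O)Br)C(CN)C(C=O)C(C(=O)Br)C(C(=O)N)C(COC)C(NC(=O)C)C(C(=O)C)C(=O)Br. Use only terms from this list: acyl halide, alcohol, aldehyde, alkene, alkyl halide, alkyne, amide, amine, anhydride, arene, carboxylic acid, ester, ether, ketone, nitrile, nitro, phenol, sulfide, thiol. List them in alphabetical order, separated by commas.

C=C double bond → alkene.
pendant –C≡N: nitrile.
–OH on an sp³ carbon → alcohol (secondary).
pendant –C(=O)X: carbonyl C bonded to C and halogen → acyl halide.
pendant –CH2NH2: N on sp³ C, no adjacent C=O → amine.
pendant –CHO: carbonyl C bonded to C and H → aldehyde.
pendant –C(=O)X: carbonyl C bonded to C and halogen → acyl halide.
pendant –CONH2: carbonyl C bonded to C and N → amide.
pendant –CH2OCH3: C–O–C linkage → ether.
pendant –NHC(=O)CH3: N bonded to a carbonyl → amide (not amine).
pendant –COCH3: carbonyl C bonded to two carbons → ketone.
–C(=O)Br: carbonyl C bonded to C and to a halogen → acyl halide (not alkyl halide).

acyl halide, alcohol, aldehyde, alkene, amide, amine, ether, ketone, nitrile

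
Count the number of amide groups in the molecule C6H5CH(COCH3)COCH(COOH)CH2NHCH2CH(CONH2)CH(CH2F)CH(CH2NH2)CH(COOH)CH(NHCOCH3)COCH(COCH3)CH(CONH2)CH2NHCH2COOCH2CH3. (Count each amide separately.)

Working along the chain:
  C6H5: C6H5– phenyl ring → arene.
  CH(COCH3): pendant –COCH3: carbonyl C bonded to two carbons → ketone.
  CO: –C(=O)– with carbon on both sides → ketone.
  CH(COOH): pendant –COOH: carbonyl C bonded to C and –OH → carboxylic acid.
  CH2NHCH2: C–N–C with sp³ carbons and no adjacent C=O → amine (secondary).
  CH(CONH2): pendant –CONH2: carbonyl C bonded to C and N → amide.
  CH(CH2F): pendant –CH2X: halogen on sp³ carbon → alkyl halide.
  CH(CH2NH2): pendant –CH2NH2: N on sp³ C, no adjacent C=O → amine.
  CH(COOH): pendant –COOH: carbonyl C bonded to C and –OH → carboxylic acid.
  CH(NHCOCH3): pendant –NHC(=O)CH3: N bonded to a carbonyl → amide (not amine).
  CO: –C(=O)– with carbon on both sides → ketone.
  CH(COCH3): pendant –COCH3: carbonyl C bonded to two carbons → ketone.
  CH(CONH2): pendant –CONH2: carbonyl C bonded to C and N → amide.
  CH2NHCH2: C–N–C with sp³ carbons and no adjacent C=O → amine (secondary).
  COOCH2CH3: –C(=O)OCH2CH3: carbonyl C bonded to C and to –OEt → ester.
Amide appears at: CH(CONH2), CH(NHCOCH3), CH(CONH2) → 3.

3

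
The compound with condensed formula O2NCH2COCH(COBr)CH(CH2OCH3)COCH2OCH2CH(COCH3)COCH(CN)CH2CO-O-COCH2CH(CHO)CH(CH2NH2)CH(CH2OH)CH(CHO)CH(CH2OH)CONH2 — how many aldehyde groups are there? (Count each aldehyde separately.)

2

–NO2 on carbon → nitro group.
–C(=O)– with carbon on both sides → ketone.
pendant –C(=O)X: carbonyl C bonded to C and halogen → acyl halide.
pendant –CH2OCH3: C–O–C linkage → ether.
–C(=O)– with carbon on both sides → ketone.
C–O–C with sp³ carbons on both sides and no adjacent C=O → ether.
pendant –COCH3: carbonyl C bonded to two carbons → ketone.
–C(=O)– with carbon on both sides → ketone.
pendant –C≡N: nitrile.
two acyl groups sharing one oxygen, –C(=O)–O–C(=O)– → anhydride.
pendant –CHO: carbonyl C bonded to C and H → aldehyde.
pendant –CH2NH2: N on sp³ C, no adjacent C=O → amine.
pendant –CH2OH on an sp³ backbone C → alcohol.
pendant –CHO: carbonyl C bonded to C and H → aldehyde.
pendant –CH2OH on an sp³ backbone C → alcohol.
–C(=O)NH2: carbonyl C bonded to C and to N → amide (the N is not a separate amine).
Aldehyde appears at: CH(CHO), CH(CHO) → 2.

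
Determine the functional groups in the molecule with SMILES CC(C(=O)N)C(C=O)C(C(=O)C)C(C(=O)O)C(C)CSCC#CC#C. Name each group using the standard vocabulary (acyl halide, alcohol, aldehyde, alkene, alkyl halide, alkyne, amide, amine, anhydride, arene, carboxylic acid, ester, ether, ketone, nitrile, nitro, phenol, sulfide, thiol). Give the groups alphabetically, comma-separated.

aldehyde, alkyne, amide, carboxylic acid, ketone, sulfide

Taking each segment in turn:
  CH(CONH2): pendant –CONH2: carbonyl C bonded to C and N → amide.
  CH(CHO): pendant –CHO: carbonyl C bonded to C and H → aldehyde.
  CH(COCH3): pendant –COCH3: carbonyl C bonded to two carbons → ketone.
  CH(COOH): pendant –COOH: carbonyl C bonded to C and –OH → carboxylic acid.
  CH2SCH2: C–S–C linkage → sulfide (thioether).
  C≡C: C≡C triple bond → alkyne.
  C≡CH: C≡C triple bond → alkyne.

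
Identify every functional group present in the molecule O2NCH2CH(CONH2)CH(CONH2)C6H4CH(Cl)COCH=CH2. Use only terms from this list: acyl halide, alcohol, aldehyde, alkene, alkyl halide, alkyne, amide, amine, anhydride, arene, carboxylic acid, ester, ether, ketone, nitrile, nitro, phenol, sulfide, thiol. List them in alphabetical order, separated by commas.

Reading the structure from left to right:
  O2NCH2: –NO2 on carbon → nitro group.
  CH(CONH2): pendant –CONH2: carbonyl C bonded to C and N → amide.
  CH(CONH2): pendant –CONH2: carbonyl C bonded to C and N → amide.
  C6H4: para-disubstituted benzene ring → arene.
  CH(Cl): halogen on an sp³ carbon → alkyl halide.
  CO: –C(=O)– with carbon on both sides → ketone.
  CH=CH2: C=C double bond → alkene.

alkene, alkyl halide, amide, arene, ketone, nitro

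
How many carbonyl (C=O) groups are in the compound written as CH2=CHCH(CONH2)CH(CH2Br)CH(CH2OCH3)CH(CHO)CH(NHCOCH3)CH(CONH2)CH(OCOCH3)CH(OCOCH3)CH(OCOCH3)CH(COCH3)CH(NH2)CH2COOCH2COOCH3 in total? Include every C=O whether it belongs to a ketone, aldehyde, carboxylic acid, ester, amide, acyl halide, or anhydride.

10

CH(CONH2): amide, 1 C=O (running total 1).
CH(CHO): aldehyde, 1 C=O (running total 2).
CH(NHCOCH3): amide, 1 C=O (running total 3).
CH(CONH2): amide, 1 C=O (running total 4).
CH(OCOCH3): ester, 1 C=O (running total 5).
CH(OCOCH3): ester, 1 C=O (running total 6).
CH(OCOCH3): ester, 1 C=O (running total 7).
CH(COCH3): ketone, 1 C=O (running total 8).
CH2COOCH2: ester, 1 C=O (running total 9).
COOCH3: ester, 1 C=O (running total 10).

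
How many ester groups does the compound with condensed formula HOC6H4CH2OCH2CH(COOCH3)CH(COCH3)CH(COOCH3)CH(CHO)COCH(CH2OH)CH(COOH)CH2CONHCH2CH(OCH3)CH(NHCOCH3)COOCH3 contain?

3

–OH attached directly to an aromatic ring → phenol (not alcohol); the ring itself is an arene.
C–O–C with sp³ carbons on both sides and no adjacent C=O → ether.
pendant –COOCH3: carbonyl C bonded to C and –OCH3 → ester.
pendant –COCH3: carbonyl C bonded to two carbons → ketone.
pendant –COOCH3: carbonyl C bonded to C and –OCH3 → ester.
pendant –CHO: carbonyl C bonded to C and H → aldehyde.
–C(=O)– with carbon on both sides → ketone.
pendant –CH2OH on an sp³ backbone C → alcohol.
pendant –COOH: carbonyl C bonded to C and –OH → carboxylic acid.
–C(=O)–N– linkage → amide (the N is not an amine).
pendant –OCH3: C–O–C with sp³ C, no adjacent C=O → ether.
pendant –NHC(=O)CH3: N bonded to a carbonyl → amide (not amine).
–C(=O)OCH3: carbonyl C bonded to C and to –OCH3 → ester (not ketone + ether).
Ester appears at: CH(COOCH3), CH(COOCH3), COOCH3 → 3.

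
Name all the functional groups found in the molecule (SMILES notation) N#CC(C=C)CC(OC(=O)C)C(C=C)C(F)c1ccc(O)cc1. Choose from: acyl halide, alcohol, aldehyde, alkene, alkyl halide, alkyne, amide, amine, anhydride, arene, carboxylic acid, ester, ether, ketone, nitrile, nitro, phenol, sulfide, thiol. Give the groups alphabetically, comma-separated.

N≡C–: carbon triple-bonded to nitrogen → nitrile.
pendant –CH=CH2: C=C double bond → alkene.
pendant –OC(=O)CH3: an acyloxy group → ester.
pendant –CH=CH2: C=C double bond → alkene.
halogen on an sp³ carbon → alkyl halide.
–OH attached directly to an aromatic ring → phenol (not alcohol); the ring itself is an arene.

alkene, alkyl halide, arene, ester, nitrile, phenol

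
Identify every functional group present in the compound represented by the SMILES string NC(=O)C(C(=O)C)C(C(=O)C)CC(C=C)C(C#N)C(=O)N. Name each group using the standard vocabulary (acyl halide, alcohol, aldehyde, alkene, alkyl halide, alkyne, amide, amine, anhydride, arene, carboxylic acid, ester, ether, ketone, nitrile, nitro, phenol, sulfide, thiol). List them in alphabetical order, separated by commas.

Working along the chain:
  H2NCO: –C(=O)NH2: carbonyl C bonded to C and to N → amide (the N is not a separate amine).
  CH(COCH3): pendant –COCH3: carbonyl C bonded to two carbons → ketone.
  CH(COCH3): pendant –COCH3: carbonyl C bonded to two carbons → ketone.
  CH(CH=CH2): pendant –CH=CH2: C=C double bond → alkene.
  CH(CN): pendant –C≡N: nitrile.
  CONH2: –C(=O)NH2: carbonyl C bonded to C and to N → amide (the N is not a separate amine).

alkene, amide, ketone, nitrile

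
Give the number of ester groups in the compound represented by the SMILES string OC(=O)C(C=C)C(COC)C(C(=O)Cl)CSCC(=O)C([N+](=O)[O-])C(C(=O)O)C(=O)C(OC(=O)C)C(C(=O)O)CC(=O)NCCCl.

–COOH: carbonyl C bonded to –OH and C → carboxylic acid (the –OH is not a separate alcohol).
pendant –CH=CH2: C=C double bond → alkene.
pendant –CH2OCH3: C–O–C linkage → ether.
pendant –C(=O)X: carbonyl C bonded to C and halogen → acyl halide.
C–S–C linkage → sulfide (thioether).
–C(=O)– with carbon on both sides → ketone.
–NO2 on an sp³ carbon → nitro (the N=O is not a carbonyl).
pendant –COOH: carbonyl C bonded to C and –OH → carboxylic acid.
–C(=O)– with carbon on both sides → ketone.
pendant –OC(=O)CH3: an acyloxy group → ester.
pendant –COOH: carbonyl C bonded to C and –OH → carboxylic acid.
–C(=O)–N– linkage → amide (the N is not an amine).
halogen on an sp³ carbon → alkyl halide.
Ester appears at: CH(OCOCH3) → 1.

1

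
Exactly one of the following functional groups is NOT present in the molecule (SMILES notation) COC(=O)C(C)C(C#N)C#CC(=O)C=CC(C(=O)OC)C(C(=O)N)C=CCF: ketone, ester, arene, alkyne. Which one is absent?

arene

ketone: present (CO — –C(=O)– with carbon on both sides → ketone).
alkyne: present (C≡C — C≡C triple bond → alkyne).
ester: present (CH3OOC — CH3O–C(=O)–: carbonyl C bonded to C and to –OCH3 → ester (not ketone + ether)).
arene: no segment matches this pattern.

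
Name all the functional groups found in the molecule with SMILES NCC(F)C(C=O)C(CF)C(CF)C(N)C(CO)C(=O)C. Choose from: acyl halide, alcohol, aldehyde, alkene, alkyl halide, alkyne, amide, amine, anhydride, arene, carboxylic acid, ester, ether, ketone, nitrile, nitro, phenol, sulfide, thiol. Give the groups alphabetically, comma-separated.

Reading the structure from left to right:
  H2NCH2: –NH2 on an sp³ carbon with no adjacent C=O → amine.
  CH(F): halogen on an sp³ carbon → alkyl halide.
  CH(CHO): pendant –CHO: carbonyl C bonded to C and H → aldehyde.
  CH(CH2F): pendant –CH2X: halogen on sp³ carbon → alkyl halide.
  CH(CH2F): pendant –CH2X: halogen on sp³ carbon → alkyl halide.
  CH(NH2): –NH2 on an sp³ carbon with no adjacent C=O → amine.
  CH(CH2OH): pendant –CH2OH on an sp³ backbone C → alcohol.
  CO: –C(=O)– with carbon on both sides → ketone.

alcohol, aldehyde, alkyl halide, amine, ketone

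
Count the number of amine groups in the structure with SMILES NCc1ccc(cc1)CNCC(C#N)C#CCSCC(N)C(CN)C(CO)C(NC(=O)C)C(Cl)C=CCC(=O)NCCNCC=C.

–NH2 on an sp³ carbon with no adjacent C=O → amine.
para-disubstituted benzene ring → arene.
C–N–C with sp³ carbons and no adjacent C=O → amine (secondary).
pendant –C≡N: nitrile.
C≡C triple bond → alkyne.
C–S–C linkage → sulfide (thioether).
–NH2 on an sp³ carbon with no adjacent C=O → amine.
pendant –CH2NH2: N on sp³ C, no adjacent C=O → amine.
pendant –CH2OH on an sp³ backbone C → alcohol.
pendant –NHC(=O)CH3: N bonded to a carbonyl → amide (not amine).
halogen on an sp³ carbon → alkyl halide.
C=C double bond → alkene.
–C(=O)–N– linkage → amide (the N is not an amine).
C–N–C with sp³ carbons and no adjacent C=O → amine (secondary).
C=C double bond → alkene.
Amine appears at: H2NCH2, CH2NHCH2, CH(NH2), CH(CH2NH2), CH2NHCH2 → 5.

5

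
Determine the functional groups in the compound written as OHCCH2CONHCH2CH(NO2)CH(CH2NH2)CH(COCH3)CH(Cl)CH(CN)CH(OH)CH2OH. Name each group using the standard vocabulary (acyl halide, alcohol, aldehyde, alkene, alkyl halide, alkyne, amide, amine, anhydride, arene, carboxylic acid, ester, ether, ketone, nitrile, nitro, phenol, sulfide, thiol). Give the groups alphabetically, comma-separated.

terminal –CHO: carbonyl C bonded to H and C → aldehyde.
–C(=O)–N– linkage → amide (the N is not an amine).
–NO2 on an sp³ carbon → nitro (the N=O is not a carbonyl).
pendant –CH2NH2: N on sp³ C, no adjacent C=O → amine.
pendant –COCH3: carbonyl C bonded to two carbons → ketone.
halogen on an sp³ carbon → alkyl halide.
pendant –C≡N: nitrile.
–OH on an sp³ carbon → alcohol (secondary).
–OH on an sp³ carbon → alcohol.

alcohol, aldehyde, alkyl halide, amide, amine, ketone, nitrile, nitro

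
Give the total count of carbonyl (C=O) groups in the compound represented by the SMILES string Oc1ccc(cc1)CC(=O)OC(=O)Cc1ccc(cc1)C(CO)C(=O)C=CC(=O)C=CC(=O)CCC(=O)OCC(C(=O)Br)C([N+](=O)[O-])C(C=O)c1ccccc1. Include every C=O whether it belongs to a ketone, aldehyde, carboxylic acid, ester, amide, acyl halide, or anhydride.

CH2CO-O-COCH2: anhydride, 2 C=O (running total 2).
CO: ketone, 1 C=O (running total 3).
CO: ketone, 1 C=O (running total 4).
CO: ketone, 1 C=O (running total 5).
CH2COOCH2: ester, 1 C=O (running total 6).
CH(COBr): acyl halide, 1 C=O (running total 7).
CH(CHO): aldehyde, 1 C=O (running total 8).

8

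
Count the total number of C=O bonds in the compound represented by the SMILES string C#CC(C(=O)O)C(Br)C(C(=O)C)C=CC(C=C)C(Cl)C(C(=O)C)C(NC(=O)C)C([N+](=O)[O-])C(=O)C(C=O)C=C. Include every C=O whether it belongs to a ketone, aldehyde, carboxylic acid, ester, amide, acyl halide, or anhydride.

CH(COOH): carboxylic acid, 1 C=O (running total 1).
CH(COCH3): ketone, 1 C=O (running total 2).
CH(COCH3): ketone, 1 C=O (running total 3).
CH(NHCOCH3): amide, 1 C=O (running total 4).
CO: ketone, 1 C=O (running total 5).
CH(CHO): aldehyde, 1 C=O (running total 6).

6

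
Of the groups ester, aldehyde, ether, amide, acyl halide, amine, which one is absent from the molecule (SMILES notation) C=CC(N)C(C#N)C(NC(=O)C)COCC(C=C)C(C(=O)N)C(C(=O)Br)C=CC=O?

ester

amine: present (CH(NH2) — –NH2 on an sp³ carbon with no adjacent C=O → amine).
acyl halide: present (CH(COBr) — pendant –C(=O)X: carbonyl C bonded to C and halogen → acyl halide).
ether: present (CH2OCH2 — C–O–C with sp³ carbons on both sides and no adjacent C=O → ether).
amide: present (CH(NHCOCH3) — pendant –NHC(=O)CH3: N bonded to a carbonyl → amide (not amine)).
aldehyde: present (CHO — terminal –CHO: carbonyl C bonded to H and C → aldehyde).
ester: no segment matches this pattern.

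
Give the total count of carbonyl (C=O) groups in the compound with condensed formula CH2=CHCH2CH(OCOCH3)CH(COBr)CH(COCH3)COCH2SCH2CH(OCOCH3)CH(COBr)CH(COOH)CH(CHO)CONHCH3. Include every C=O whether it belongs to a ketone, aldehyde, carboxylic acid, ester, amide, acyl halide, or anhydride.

CH(OCOCH3): ester, 1 C=O (running total 1).
CH(COBr): acyl halide, 1 C=O (running total 2).
CH(COCH3): ketone, 1 C=O (running total 3).
CO: ketone, 1 C=O (running total 4).
CH(OCOCH3): ester, 1 C=O (running total 5).
CH(COBr): acyl halide, 1 C=O (running total 6).
CH(COOH): carboxylic acid, 1 C=O (running total 7).
CH(CHO): aldehyde, 1 C=O (running total 8).
CONHCH3: amide, 1 C=O (running total 9).

9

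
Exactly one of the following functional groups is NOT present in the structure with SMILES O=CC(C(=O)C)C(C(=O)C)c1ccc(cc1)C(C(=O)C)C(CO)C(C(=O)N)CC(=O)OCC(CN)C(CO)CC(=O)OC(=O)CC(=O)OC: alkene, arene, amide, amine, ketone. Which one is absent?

arene: present (C6H4 — para-disubstituted benzene ring → arene).
ketone: present (CH(COCH3) — pendant –COCH3: carbonyl C bonded to two carbons → ketone).
amide: present (CH(CONH2) — pendant –CONH2: carbonyl C bonded to C and N → amide).
amine: present (CH(CH2NH2) — pendant –CH2NH2: N on sp³ C, no adjacent C=O → amine).
alkene: absent. In C6H4, the C=C units are part of an aromatic ring, which is an arene, not an isolated alkene.

alkene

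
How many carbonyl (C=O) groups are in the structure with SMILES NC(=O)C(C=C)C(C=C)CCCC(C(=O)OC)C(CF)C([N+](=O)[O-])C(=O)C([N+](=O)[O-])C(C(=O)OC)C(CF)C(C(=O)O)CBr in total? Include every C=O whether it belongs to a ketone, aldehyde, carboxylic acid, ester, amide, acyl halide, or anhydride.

5

H2NCO: amide, 1 C=O (running total 1).
CH(COOCH3): ester, 1 C=O (running total 2).
CO: ketone, 1 C=O (running total 3).
CH(COOCH3): ester, 1 C=O (running total 4).
CH(COOH): carboxylic acid, 1 C=O (running total 5).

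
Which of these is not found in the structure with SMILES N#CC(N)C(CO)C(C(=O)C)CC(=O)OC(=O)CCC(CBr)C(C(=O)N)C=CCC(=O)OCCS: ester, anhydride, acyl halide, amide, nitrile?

ester: present (CH2COOCH2 — –C(=O)–O–C with C on the carbonyl side → ester).
amide: present (CH(CONH2) — pendant –CONH2: carbonyl C bonded to C and N → amide).
anhydride: present (CH2CO-O-COCH2 — two acyl groups sharing one oxygen, –C(=O)–O–C(=O)– → anhydride).
nitrile: present (N≡C — N≡C–: carbon triple-bonded to nitrogen → nitrile).
acyl halide: no segment matches this pattern.

acyl halide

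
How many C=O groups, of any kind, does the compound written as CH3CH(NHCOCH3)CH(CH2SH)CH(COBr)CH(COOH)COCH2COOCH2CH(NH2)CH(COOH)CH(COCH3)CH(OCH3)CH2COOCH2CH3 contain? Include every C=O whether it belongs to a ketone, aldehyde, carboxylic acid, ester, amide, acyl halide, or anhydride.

8

CH(NHCOCH3): amide, 1 C=O (running total 1).
CH(COBr): acyl halide, 1 C=O (running total 2).
CH(COOH): carboxylic acid, 1 C=O (running total 3).
CO: ketone, 1 C=O (running total 4).
CH2COOCH2: ester, 1 C=O (running total 5).
CH(COOH): carboxylic acid, 1 C=O (running total 6).
CH(COCH3): ketone, 1 C=O (running total 7).
COOCH2CH3: ester, 1 C=O (running total 8).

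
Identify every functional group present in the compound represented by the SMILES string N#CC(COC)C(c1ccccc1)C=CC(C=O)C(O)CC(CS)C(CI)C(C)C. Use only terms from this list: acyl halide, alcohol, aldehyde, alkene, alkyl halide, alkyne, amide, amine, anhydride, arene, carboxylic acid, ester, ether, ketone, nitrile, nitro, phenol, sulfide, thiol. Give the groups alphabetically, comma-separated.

alcohol, aldehyde, alkene, alkyl halide, arene, ether, nitrile, thiol

Reading the structure from left to right:
  N≡C: N≡C–: carbon triple-bonded to nitrogen → nitrile.
  CH(CH2OCH3): pendant –CH2OCH3: C–O–C linkage → ether.
  CH(C6H5): pendant –C6H5: benzene ring → arene.
  CH=CH: C=C double bond → alkene.
  CH(CHO): pendant –CHO: carbonyl C bonded to C and H → aldehyde.
  CH(OH): –OH on an sp³ carbon → alcohol (secondary).
  CH(CH2SH): pendant –CH2SH → thiol.
  CH(CH2I): pendant –CH2X: halogen on sp³ carbon → alkyl halide.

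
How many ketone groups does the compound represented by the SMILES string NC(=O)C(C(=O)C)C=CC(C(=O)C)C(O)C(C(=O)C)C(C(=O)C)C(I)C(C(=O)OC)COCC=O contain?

4

Working along the chain:
  H2NCO: –C(=O)NH2: carbonyl C bonded to C and to N → amide (the N is not a separate amine).
  CH(COCH3): pendant –COCH3: carbonyl C bonded to two carbons → ketone.
  CH=CH: C=C double bond → alkene.
  CH(COCH3): pendant –COCH3: carbonyl C bonded to two carbons → ketone.
  CH(OH): –OH on an sp³ carbon → alcohol (secondary).
  CH(COCH3): pendant –COCH3: carbonyl C bonded to two carbons → ketone.
  CH(COCH3): pendant –COCH3: carbonyl C bonded to two carbons → ketone.
  CH(I): halogen on an sp³ carbon → alkyl halide.
  CH(COOCH3): pendant –COOCH3: carbonyl C bonded to C and –OCH3 → ester.
  CH2OCH2: C–O–C with sp³ carbons on both sides and no adjacent C=O → ether.
  CHO: terminal –CHO: carbonyl C bonded to H and C → aldehyde.
Ketone appears at: CH(COCH3), CH(COCH3), CH(COCH3), CH(COCH3) → 4.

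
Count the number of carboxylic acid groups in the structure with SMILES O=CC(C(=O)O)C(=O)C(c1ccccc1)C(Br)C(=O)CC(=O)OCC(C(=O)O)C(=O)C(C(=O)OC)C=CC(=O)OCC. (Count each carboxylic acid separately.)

Reading the structure from left to right:
  OHC: terminal –CHO: carbonyl C bonded to H and C → aldehyde.
  CH(COOH): pendant –COOH: carbonyl C bonded to C and –OH → carboxylic acid.
  CO: –C(=O)– with carbon on both sides → ketone.
  CH(C6H5): pendant –C6H5: benzene ring → arene.
  CH(Br): halogen on an sp³ carbon → alkyl halide.
  CO: –C(=O)– with carbon on both sides → ketone.
  CH2COOCH2: –C(=O)–O–C with C on the carbonyl side → ester.
  CH(COOH): pendant –COOH: carbonyl C bonded to C and –OH → carboxylic acid.
  CO: –C(=O)– with carbon on both sides → ketone.
  CH(COOCH3): pendant –COOCH3: carbonyl C bonded to C and –OCH3 → ester.
  CH=CH: C=C double bond → alkene.
  COOCH2CH3: –C(=O)OCH2CH3: carbonyl C bonded to C and to –OEt → ester.
Carboxylic acid appears at: CH(COOH), CH(COOH) → 2.

2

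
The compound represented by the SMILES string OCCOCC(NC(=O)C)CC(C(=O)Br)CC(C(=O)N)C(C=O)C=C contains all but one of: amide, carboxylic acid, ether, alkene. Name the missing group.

alkene: present (CH=CH2 — C=C double bond → alkene).
amide: present (CH(NHCOCH3) — pendant –NHC(=O)CH3: N bonded to a carbonyl → amide (not amine)).
ether: present (CH2OCH2 — C–O–C with sp³ carbons on both sides and no adjacent C=O → ether).
carboxylic acid: absent. In each of CH(NHCOCH3) and CH(CONH2), the carbonyl is bonded to nitrogen, not to –OH; that is an amide.

carboxylic acid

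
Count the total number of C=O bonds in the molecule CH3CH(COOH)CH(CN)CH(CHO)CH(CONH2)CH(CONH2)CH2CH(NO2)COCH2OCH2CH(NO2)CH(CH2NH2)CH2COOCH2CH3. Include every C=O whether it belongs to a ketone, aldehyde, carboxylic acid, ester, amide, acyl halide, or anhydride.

CH(COOH): carboxylic acid, 1 C=O (running total 1).
CH(CHO): aldehyde, 1 C=O (running total 2).
CH(CONH2): amide, 1 C=O (running total 3).
CH(CONH2): amide, 1 C=O (running total 4).
CO: ketone, 1 C=O (running total 5).
CH2COOCH2: ester, 1 C=O (running total 6).

6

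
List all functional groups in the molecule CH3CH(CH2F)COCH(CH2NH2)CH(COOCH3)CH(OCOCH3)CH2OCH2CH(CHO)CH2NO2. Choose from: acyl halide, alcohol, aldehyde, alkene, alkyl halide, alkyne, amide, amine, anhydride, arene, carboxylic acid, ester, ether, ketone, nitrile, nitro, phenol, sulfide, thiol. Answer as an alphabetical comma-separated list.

Taking each segment in turn:
  CH(CH2F): pendant –CH2X: halogen on sp³ carbon → alkyl halide.
  CO: –C(=O)– with carbon on both sides → ketone.
  CH(CH2NH2): pendant –CH2NH2: N on sp³ C, no adjacent C=O → amine.
  CH(COOCH3): pendant –COOCH3: carbonyl C bonded to C and –OCH3 → ester.
  CH(OCOCH3): pendant –OC(=O)CH3: an acyloxy group → ester.
  CH2OCH2: C–O–C with sp³ carbons on both sides and no adjacent C=O → ether.
  CH(CHO): pendant –CHO: carbonyl C bonded to C and H → aldehyde.
  CH2NO2: –NO2 on carbon → nitro group.

aldehyde, alkyl halide, amine, ester, ether, ketone, nitro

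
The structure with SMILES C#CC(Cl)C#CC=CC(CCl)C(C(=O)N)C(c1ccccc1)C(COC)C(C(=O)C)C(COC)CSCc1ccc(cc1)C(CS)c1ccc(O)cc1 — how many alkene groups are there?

C≡C triple bond → alkyne.
halogen on an sp³ carbon → alkyl halide.
C≡C triple bond → alkyne.
C=C double bond → alkene.
pendant –CH2X: halogen on sp³ carbon → alkyl halide.
pendant –CONH2: carbonyl C bonded to C and N → amide.
pendant –C6H5: benzene ring → arene.
pendant –CH2OCH3: C–O–C linkage → ether.
pendant –COCH3: carbonyl C bonded to two carbons → ketone.
pendant –CH2OCH3: C–O–C linkage → ether.
C–S–C linkage → sulfide (thioether).
para-disubstituted benzene ring → arene.
pendant –CH2SH → thiol.
–OH attached directly to an aromatic ring → phenol (not alcohol); the ring itself is an arene.
Alkene appears at: CH=CH → 1.

1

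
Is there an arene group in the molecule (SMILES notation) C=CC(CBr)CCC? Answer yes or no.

Reading the structure from left to right:
  CH2=CH: C=C double bond → alkene.
  CH(CH2Br): pendant –CH2X: halogen on sp³ carbon → alkyl halide.
The groups actually present are: alkene, alkyl halide.

no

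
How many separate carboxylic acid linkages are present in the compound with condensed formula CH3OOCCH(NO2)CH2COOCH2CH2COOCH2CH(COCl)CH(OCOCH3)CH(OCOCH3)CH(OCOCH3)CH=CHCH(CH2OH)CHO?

0

CH3O–C(=O)–: carbonyl C bonded to C and to –OCH3 → ester (not ketone + ether).
–NO2 on an sp³ carbon → nitro (the N=O is not a carbonyl).
–C(=O)–O–C with C on the carbonyl side → ester.
–C(=O)–O–C with C on the carbonyl side → ester.
pendant –C(=O)X: carbonyl C bonded to C and halogen → acyl halide.
pendant –OC(=O)CH3: an acyloxy group → ester.
pendant –OC(=O)CH3: an acyloxy group → ester.
pendant –OC(=O)CH3: an acyloxy group → ester.
C=C double bond → alkene.
pendant –CH2OH on an sp³ backbone C → alcohol.
terminal –CHO: carbonyl C bonded to H and C → aldehyde.
No segment is a carboxylic acid: CH3OOC is ester, not carboxylic acid; CH2COOCH2 is ester, not carboxylic acid; CH2COOCH2 is ester, not carboxylic acid. → 0.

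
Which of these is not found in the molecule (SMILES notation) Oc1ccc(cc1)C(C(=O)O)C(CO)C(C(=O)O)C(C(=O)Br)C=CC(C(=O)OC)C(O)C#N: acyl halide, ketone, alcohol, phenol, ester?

ester: present (CH(COOCH3) — pendant –COOCH3: carbonyl C bonded to C and –OCH3 → ester).
phenol: present (HOC6H4 — –OH attached directly to an aromatic ring → phenol (not alcohol); the ring itself is an arene).
acyl halide: present (CH(COBr) — pendant –C(=O)X: carbonyl C bonded to C and halogen → acyl halide).
alcohol: present (CH(CH2OH) — pendant –CH2OH on an sp³ backbone C → alcohol).
ketone: absent. In CH(COOCH3), the C=O is bonded to an –O–C group, which defines an ester, not a ketone. In CH(COOH), the C=O bears an –OH, making it a carboxylic acid rather than a ketone. In CH(COBr), the C=O is bonded to a halogen, which defines an acyl halide, not a ketone.

ketone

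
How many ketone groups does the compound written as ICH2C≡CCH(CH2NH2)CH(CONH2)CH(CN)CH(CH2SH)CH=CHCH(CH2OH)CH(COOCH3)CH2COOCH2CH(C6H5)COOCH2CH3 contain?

halogen on an sp³ carbon → alkyl halide.
C≡C triple bond → alkyne.
pendant –CH2NH2: N on sp³ C, no adjacent C=O → amine.
pendant –CONH2: carbonyl C bonded to C and N → amide.
pendant –C≡N: nitrile.
pendant –CH2SH → thiol.
C=C double bond → alkene.
pendant –CH2OH on an sp³ backbone C → alcohol.
pendant –COOCH3: carbonyl C bonded to C and –OCH3 → ester.
–C(=O)–O–C with C on the carbonyl side → ester.
pendant –C6H5: benzene ring → arene.
–C(=O)OCH2CH3: carbonyl C bonded to C and to –OEt → ester.
No segment is a ketone: CH(CONH2) is amide, not ketone; CH(COOCH3) is ester, not ketone; CH2COOCH2 is ester, not ketone. → 0.

0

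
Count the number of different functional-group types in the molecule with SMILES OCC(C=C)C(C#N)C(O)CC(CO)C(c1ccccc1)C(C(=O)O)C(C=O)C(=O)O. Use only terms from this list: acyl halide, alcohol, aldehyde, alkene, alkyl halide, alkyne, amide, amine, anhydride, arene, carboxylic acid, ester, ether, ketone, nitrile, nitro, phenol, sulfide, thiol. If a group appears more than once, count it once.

6

Working along the chain:
  HOCH2: HO– on an sp³ carbon → alcohol.
  CH(CH=CH2): pendant –CH=CH2: C=C double bond → alkene.
  CH(CN): pendant –C≡N: nitrile.
  CH(OH): –OH on an sp³ carbon → alcohol (secondary).
  CH(CH2OH): pendant –CH2OH on an sp³ backbone C → alcohol.
  CH(C6H5): pendant –C6H5: benzene ring → arene.
  CH(COOH): pendant –COOH: carbonyl C bonded to C and –OH → carboxylic acid.
  CH(CHO): pendant –CHO: carbonyl C bonded to C and H → aldehyde.
  COOH: –COOH: carbonyl C bonded to –OH and C → carboxylic acid (the –OH is not a separate alcohol).
Distinct types present: alcohol, aldehyde, alkene, arene, carboxylic acid, nitrile.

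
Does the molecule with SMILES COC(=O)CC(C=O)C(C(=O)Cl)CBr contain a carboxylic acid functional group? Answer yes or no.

Working along the chain:
  CH3OOC: CH3O–C(=O)–: carbonyl C bonded to C and to –OCH3 → ester (not ketone + ether).
  CH(CHO): pendant –CHO: carbonyl C bonded to C and H → aldehyde.
  CH(COCl): pendant –C(=O)X: carbonyl C bonded to C and halogen → acyl halide.
  CH2Br: halogen on an sp³ carbon → alkyl halide.
In CH3OOC, the acyl oxygen is bonded to carbon (–O–C), not to H, so this is an ester.
The groups actually present are: acyl halide, aldehyde, alkyl halide, ester.

no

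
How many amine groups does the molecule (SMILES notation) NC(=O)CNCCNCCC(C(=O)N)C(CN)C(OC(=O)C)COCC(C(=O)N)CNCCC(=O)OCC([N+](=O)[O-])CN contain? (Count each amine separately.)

Taking each segment in turn:
  H2NCO: –C(=O)NH2: carbonyl C bonded to C and to N → amide (the N is not a separate amine).
  CH2NHCH2: C–N–C with sp³ carbons and no adjacent C=O → amine (secondary).
  CH2NHCH2: C–N–C with sp³ carbons and no adjacent C=O → amine (secondary).
  CH(CONH2): pendant –CONH2: carbonyl C bonded to C and N → amide.
  CH(CH2NH2): pendant –CH2NH2: N on sp³ C, no adjacent C=O → amine.
  CH(OCOCH3): pendant –OC(=O)CH3: an acyloxy group → ester.
  CH2OCH2: C–O–C with sp³ carbons on both sides and no adjacent C=O → ether.
  CH(CONH2): pendant –CONH2: carbonyl C bonded to C and N → amide.
  CH2NHCH2: C–N–C with sp³ carbons and no adjacent C=O → amine (secondary).
  CH2COOCH2: –C(=O)–O–C with C on the carbonyl side → ester.
  CH(NO2): –NO2 on an sp³ carbon → nitro (the N=O is not a carbonyl).
  CH2NH2: –NH2 on an sp³ carbon with no adjacent C=O → amine.
Amine appears at: CH2NHCH2, CH2NHCH2, CH(CH2NH2), CH2NHCH2, CH2NH2 → 5.

5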